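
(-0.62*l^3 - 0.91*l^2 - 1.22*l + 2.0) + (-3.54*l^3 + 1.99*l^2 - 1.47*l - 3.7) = -4.16*l^3 + 1.08*l^2 - 2.69*l - 1.7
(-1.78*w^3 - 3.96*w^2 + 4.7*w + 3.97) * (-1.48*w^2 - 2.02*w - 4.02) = 2.6344*w^5 + 9.4564*w^4 + 8.1988*w^3 + 0.549599999999998*w^2 - 26.9134*w - 15.9594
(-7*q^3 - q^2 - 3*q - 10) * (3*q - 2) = -21*q^4 + 11*q^3 - 7*q^2 - 24*q + 20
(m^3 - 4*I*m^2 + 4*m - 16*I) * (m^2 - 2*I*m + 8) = m^5 - 6*I*m^4 + 4*m^3 - 56*I*m^2 - 128*I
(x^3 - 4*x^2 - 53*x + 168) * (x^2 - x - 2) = x^5 - 5*x^4 - 51*x^3 + 229*x^2 - 62*x - 336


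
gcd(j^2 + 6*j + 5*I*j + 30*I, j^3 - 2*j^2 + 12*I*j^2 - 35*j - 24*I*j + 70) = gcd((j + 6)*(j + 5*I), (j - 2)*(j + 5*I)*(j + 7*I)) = j + 5*I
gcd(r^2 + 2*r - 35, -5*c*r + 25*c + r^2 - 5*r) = r - 5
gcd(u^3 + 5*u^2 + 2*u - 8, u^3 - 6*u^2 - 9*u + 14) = u^2 + u - 2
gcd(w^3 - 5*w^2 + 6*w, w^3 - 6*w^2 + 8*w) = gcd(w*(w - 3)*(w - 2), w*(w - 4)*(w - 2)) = w^2 - 2*w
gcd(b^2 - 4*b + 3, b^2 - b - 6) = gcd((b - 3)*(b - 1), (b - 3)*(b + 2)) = b - 3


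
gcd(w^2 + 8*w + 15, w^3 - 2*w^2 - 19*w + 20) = 1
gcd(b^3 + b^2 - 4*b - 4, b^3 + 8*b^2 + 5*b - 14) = b + 2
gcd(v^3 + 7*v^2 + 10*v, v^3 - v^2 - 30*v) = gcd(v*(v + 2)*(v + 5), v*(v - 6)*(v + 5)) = v^2 + 5*v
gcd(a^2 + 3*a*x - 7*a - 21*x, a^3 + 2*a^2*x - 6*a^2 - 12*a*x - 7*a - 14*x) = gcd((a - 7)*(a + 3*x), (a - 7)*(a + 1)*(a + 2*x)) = a - 7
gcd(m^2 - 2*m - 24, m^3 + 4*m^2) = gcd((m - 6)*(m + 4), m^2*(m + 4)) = m + 4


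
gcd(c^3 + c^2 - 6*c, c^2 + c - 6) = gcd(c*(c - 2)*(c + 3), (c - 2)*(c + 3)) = c^2 + c - 6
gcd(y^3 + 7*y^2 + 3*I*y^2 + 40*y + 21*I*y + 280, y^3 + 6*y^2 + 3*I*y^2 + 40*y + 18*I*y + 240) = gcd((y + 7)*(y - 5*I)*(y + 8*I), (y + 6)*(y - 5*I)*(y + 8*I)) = y^2 + 3*I*y + 40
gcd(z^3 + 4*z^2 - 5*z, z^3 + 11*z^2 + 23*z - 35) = z^2 + 4*z - 5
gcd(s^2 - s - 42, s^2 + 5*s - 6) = s + 6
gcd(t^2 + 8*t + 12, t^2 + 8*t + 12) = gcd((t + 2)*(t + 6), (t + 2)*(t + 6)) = t^2 + 8*t + 12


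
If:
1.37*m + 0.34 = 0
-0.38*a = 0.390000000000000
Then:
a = -1.03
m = -0.25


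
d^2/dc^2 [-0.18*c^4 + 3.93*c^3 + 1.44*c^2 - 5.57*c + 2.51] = -2.16*c^2 + 23.58*c + 2.88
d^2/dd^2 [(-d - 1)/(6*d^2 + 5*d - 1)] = -72/(216*d^3 - 108*d^2 + 18*d - 1)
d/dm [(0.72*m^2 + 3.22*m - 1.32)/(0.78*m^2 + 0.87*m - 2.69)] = (-1.8852*m^2 - 1.8144*m - 7.5134)/(0.6084*m^4 + 1.3572*m^3 - 3.4395*m^2 - 4.6806*m + 7.2361)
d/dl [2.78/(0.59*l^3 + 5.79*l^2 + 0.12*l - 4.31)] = (-4.9206*l^2 - 32.1924*l - 0.3336)/(0.59*l^3 + 5.79*l^2 + 0.12*l - 4.31)^2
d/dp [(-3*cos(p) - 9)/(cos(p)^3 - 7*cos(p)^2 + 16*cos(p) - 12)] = 6*(sin(p)^2 - 3*cos(p) + 14)*sin(p)/((cos(p) - 3)^2*(cos(p) - 2)^3)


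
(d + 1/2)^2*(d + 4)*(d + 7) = d^4 + 12*d^3 + 157*d^2/4 + 123*d/4 + 7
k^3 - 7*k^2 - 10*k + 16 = (k - 8)*(k - 1)*(k + 2)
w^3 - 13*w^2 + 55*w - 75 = (w - 5)^2*(w - 3)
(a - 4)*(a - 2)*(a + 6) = a^3 - 28*a + 48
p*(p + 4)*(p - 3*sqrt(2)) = p^3 - 3*sqrt(2)*p^2 + 4*p^2 - 12*sqrt(2)*p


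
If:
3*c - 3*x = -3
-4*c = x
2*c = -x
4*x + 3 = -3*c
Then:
No Solution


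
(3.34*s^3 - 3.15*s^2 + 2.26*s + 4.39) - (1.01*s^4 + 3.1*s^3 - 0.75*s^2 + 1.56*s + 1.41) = -1.01*s^4 + 0.24*s^3 - 2.4*s^2 + 0.7*s + 2.98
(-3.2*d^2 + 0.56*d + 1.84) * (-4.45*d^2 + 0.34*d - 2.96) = 14.24*d^4 - 3.58*d^3 + 1.4744*d^2 - 1.032*d - 5.4464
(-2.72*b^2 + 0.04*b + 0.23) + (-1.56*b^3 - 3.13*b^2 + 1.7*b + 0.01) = -1.56*b^3 - 5.85*b^2 + 1.74*b + 0.24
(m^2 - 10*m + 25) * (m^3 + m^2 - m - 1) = m^5 - 9*m^4 + 14*m^3 + 34*m^2 - 15*m - 25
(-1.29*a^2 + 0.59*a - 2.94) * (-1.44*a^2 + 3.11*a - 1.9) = 1.8576*a^4 - 4.8615*a^3 + 8.5195*a^2 - 10.2644*a + 5.586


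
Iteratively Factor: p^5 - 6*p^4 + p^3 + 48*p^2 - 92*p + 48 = (p - 2)*(p^4 - 4*p^3 - 7*p^2 + 34*p - 24) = (p - 2)*(p + 3)*(p^3 - 7*p^2 + 14*p - 8) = (p - 2)^2*(p + 3)*(p^2 - 5*p + 4) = (p - 4)*(p - 2)^2*(p + 3)*(p - 1)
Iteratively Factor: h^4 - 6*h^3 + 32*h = (h - 4)*(h^3 - 2*h^2 - 8*h) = (h - 4)^2*(h^2 + 2*h) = h*(h - 4)^2*(h + 2)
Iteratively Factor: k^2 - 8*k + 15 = (k - 3)*(k - 5)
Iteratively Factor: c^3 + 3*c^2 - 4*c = (c)*(c^2 + 3*c - 4) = c*(c + 4)*(c - 1)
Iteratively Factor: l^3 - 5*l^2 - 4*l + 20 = (l - 5)*(l^2 - 4) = (l - 5)*(l + 2)*(l - 2)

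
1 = 1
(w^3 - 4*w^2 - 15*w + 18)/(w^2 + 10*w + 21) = (w^2 - 7*w + 6)/(w + 7)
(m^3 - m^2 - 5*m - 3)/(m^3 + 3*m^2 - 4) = (m^3 - m^2 - 5*m - 3)/(m^3 + 3*m^2 - 4)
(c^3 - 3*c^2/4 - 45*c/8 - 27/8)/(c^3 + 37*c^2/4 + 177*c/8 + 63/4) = (4*c^2 - 9*c - 9)/(4*c^2 + 31*c + 42)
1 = 1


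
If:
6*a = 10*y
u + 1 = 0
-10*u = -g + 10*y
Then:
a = 5*y/3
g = 10*y - 10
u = -1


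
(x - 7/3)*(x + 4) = x^2 + 5*x/3 - 28/3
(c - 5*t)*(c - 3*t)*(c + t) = c^3 - 7*c^2*t + 7*c*t^2 + 15*t^3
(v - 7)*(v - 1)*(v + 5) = v^3 - 3*v^2 - 33*v + 35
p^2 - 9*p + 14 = (p - 7)*(p - 2)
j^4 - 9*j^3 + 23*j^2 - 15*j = j*(j - 5)*(j - 3)*(j - 1)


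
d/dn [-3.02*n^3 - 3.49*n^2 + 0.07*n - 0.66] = -9.06*n^2 - 6.98*n + 0.07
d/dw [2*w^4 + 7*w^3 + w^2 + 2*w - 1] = 8*w^3 + 21*w^2 + 2*w + 2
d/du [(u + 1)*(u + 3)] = 2*u + 4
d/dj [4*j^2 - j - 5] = 8*j - 1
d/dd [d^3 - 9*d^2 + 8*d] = 3*d^2 - 18*d + 8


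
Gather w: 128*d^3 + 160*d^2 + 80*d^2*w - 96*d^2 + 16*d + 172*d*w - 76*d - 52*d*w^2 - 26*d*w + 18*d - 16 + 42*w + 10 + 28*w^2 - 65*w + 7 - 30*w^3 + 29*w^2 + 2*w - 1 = 128*d^3 + 64*d^2 - 42*d - 30*w^3 + w^2*(57 - 52*d) + w*(80*d^2 + 146*d - 21)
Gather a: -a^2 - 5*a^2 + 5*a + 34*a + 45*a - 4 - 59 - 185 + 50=-6*a^2 + 84*a - 198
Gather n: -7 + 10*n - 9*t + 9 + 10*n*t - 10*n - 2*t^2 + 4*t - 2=10*n*t - 2*t^2 - 5*t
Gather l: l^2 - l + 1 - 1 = l^2 - l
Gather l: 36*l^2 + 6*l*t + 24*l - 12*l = 36*l^2 + l*(6*t + 12)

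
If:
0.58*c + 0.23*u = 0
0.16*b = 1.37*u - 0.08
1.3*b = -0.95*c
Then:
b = 0.02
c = -0.02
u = 0.06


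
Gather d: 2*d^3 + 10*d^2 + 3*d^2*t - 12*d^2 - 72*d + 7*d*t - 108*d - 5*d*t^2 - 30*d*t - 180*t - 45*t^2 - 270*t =2*d^3 + d^2*(3*t - 2) + d*(-5*t^2 - 23*t - 180) - 45*t^2 - 450*t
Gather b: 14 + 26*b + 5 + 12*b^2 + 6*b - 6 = 12*b^2 + 32*b + 13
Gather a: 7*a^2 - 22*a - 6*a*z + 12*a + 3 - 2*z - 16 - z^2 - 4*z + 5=7*a^2 + a*(-6*z - 10) - z^2 - 6*z - 8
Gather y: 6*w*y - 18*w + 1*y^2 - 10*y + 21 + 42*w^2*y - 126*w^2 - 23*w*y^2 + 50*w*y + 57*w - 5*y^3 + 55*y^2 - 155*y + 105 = -126*w^2 + 39*w - 5*y^3 + y^2*(56 - 23*w) + y*(42*w^2 + 56*w - 165) + 126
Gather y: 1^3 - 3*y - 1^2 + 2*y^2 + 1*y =2*y^2 - 2*y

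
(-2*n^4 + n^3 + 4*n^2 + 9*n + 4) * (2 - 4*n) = 8*n^5 - 8*n^4 - 14*n^3 - 28*n^2 + 2*n + 8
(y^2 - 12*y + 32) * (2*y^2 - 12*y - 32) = 2*y^4 - 36*y^3 + 176*y^2 - 1024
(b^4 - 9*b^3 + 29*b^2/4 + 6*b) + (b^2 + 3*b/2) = b^4 - 9*b^3 + 33*b^2/4 + 15*b/2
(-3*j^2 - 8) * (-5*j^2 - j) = 15*j^4 + 3*j^3 + 40*j^2 + 8*j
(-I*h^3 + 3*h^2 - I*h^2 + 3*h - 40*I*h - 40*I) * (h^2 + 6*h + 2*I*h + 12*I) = -I*h^5 + 5*h^4 - 7*I*h^4 + 35*h^3 - 40*I*h^3 + 110*h^2 - 238*I*h^2 + 560*h - 204*I*h + 480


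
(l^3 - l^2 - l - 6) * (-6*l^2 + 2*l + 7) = -6*l^5 + 8*l^4 + 11*l^3 + 27*l^2 - 19*l - 42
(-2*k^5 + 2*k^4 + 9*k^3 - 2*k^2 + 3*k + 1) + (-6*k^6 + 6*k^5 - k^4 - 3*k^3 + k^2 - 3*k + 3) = -6*k^6 + 4*k^5 + k^4 + 6*k^3 - k^2 + 4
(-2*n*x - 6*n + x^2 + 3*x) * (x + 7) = -2*n*x^2 - 20*n*x - 42*n + x^3 + 10*x^2 + 21*x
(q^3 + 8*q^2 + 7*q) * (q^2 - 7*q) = q^5 + q^4 - 49*q^3 - 49*q^2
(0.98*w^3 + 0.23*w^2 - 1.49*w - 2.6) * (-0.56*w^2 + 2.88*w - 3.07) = -0.5488*w^5 + 2.6936*w^4 - 1.5118*w^3 - 3.5413*w^2 - 2.9137*w + 7.982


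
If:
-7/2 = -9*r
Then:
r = 7/18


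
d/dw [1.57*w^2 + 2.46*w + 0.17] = 3.14*w + 2.46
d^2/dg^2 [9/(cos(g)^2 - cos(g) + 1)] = 9*(4*sin(g)^4 + sin(g)^2 + 19*cos(g)/4 - 3*cos(3*g)/4 - 5)/(sin(g)^2 + cos(g) - 2)^3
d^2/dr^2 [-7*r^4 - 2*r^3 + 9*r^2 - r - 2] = -84*r^2 - 12*r + 18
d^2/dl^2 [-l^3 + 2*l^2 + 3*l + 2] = 4 - 6*l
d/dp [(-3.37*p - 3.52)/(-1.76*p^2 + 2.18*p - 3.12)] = (-5.9312*p^2 - 12.3904*p + 18.188)/(3.0976*p^4 - 7.6736*p^3 + 15.7348*p^2 - 13.6032*p + 9.7344)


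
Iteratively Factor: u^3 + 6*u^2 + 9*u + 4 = (u + 4)*(u^2 + 2*u + 1) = (u + 1)*(u + 4)*(u + 1)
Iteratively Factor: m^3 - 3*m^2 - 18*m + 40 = (m + 4)*(m^2 - 7*m + 10) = (m - 2)*(m + 4)*(m - 5)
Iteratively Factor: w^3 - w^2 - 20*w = (w)*(w^2 - w - 20) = w*(w - 5)*(w + 4)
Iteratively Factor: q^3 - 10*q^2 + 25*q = (q)*(q^2 - 10*q + 25) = q*(q - 5)*(q - 5)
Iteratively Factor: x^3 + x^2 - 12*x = (x - 3)*(x^2 + 4*x) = x*(x - 3)*(x + 4)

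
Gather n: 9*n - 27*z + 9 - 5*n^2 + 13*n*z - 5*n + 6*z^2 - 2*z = -5*n^2 + n*(13*z + 4) + 6*z^2 - 29*z + 9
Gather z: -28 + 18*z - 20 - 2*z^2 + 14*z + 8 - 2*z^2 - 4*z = -4*z^2 + 28*z - 40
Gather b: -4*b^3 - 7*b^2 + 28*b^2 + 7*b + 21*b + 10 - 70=-4*b^3 + 21*b^2 + 28*b - 60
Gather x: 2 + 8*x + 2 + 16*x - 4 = 24*x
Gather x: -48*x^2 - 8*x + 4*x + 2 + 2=-48*x^2 - 4*x + 4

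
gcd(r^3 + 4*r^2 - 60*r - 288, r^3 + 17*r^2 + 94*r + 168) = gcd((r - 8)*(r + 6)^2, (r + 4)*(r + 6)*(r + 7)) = r + 6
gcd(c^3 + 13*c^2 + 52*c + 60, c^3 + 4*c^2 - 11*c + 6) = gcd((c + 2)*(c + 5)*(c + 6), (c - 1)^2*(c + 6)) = c + 6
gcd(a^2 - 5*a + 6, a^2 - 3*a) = a - 3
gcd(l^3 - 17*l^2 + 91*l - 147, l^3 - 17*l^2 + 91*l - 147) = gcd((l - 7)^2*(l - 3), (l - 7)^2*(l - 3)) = l^3 - 17*l^2 + 91*l - 147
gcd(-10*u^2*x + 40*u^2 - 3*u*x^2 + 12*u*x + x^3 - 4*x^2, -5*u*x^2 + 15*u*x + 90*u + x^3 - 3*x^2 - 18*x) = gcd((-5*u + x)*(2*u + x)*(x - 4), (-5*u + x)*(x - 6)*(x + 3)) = -5*u + x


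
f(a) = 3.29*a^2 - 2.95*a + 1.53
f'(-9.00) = -62.17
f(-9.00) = 294.57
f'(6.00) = 36.53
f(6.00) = 102.27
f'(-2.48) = -19.27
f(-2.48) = 29.08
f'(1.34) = 5.87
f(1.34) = 3.48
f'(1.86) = 9.29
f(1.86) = 7.43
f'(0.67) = 1.46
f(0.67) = 1.03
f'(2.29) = 12.12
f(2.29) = 12.03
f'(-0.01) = -3.02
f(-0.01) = 1.56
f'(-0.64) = -7.16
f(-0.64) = 4.77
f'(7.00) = 43.11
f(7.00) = 142.09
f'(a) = 6.58*a - 2.95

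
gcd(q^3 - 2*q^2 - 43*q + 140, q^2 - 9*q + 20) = q^2 - 9*q + 20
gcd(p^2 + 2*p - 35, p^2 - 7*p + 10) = p - 5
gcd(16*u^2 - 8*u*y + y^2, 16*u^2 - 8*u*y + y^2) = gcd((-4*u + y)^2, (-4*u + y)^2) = 16*u^2 - 8*u*y + y^2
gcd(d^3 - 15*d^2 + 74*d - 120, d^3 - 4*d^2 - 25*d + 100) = d^2 - 9*d + 20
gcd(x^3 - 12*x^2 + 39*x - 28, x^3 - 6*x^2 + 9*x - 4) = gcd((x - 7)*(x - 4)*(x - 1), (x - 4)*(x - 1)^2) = x^2 - 5*x + 4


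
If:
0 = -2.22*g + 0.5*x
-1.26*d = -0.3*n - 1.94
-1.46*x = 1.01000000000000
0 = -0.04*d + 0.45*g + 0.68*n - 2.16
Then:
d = 2.35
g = -0.16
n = 3.42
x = -0.69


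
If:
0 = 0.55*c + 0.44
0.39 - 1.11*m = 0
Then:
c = -0.80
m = 0.35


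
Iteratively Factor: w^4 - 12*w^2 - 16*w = (w + 2)*(w^3 - 2*w^2 - 8*w) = (w - 4)*(w + 2)*(w^2 + 2*w) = (w - 4)*(w + 2)^2*(w)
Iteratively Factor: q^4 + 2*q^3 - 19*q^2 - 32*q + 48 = (q + 3)*(q^3 - q^2 - 16*q + 16) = (q + 3)*(q + 4)*(q^2 - 5*q + 4) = (q - 1)*(q + 3)*(q + 4)*(q - 4)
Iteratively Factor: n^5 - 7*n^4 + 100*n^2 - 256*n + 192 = (n - 2)*(n^4 - 5*n^3 - 10*n^2 + 80*n - 96) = (n - 3)*(n - 2)*(n^3 - 2*n^2 - 16*n + 32) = (n - 4)*(n - 3)*(n - 2)*(n^2 + 2*n - 8) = (n - 4)*(n - 3)*(n - 2)*(n + 4)*(n - 2)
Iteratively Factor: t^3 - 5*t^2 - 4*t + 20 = (t - 5)*(t^2 - 4) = (t - 5)*(t + 2)*(t - 2)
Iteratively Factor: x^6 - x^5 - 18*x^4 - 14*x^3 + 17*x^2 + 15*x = (x + 3)*(x^5 - 4*x^4 - 6*x^3 + 4*x^2 + 5*x) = (x + 1)*(x + 3)*(x^4 - 5*x^3 - x^2 + 5*x) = (x + 1)^2*(x + 3)*(x^3 - 6*x^2 + 5*x) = x*(x + 1)^2*(x + 3)*(x^2 - 6*x + 5) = x*(x - 1)*(x + 1)^2*(x + 3)*(x - 5)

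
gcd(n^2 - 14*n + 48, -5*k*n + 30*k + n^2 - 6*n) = n - 6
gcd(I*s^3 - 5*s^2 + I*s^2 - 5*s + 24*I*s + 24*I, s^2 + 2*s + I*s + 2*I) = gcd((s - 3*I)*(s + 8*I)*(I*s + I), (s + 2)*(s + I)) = 1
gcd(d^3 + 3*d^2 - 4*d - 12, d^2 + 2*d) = d + 2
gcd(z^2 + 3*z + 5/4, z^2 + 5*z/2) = z + 5/2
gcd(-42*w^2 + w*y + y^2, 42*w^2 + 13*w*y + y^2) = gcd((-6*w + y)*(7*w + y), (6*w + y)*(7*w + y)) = 7*w + y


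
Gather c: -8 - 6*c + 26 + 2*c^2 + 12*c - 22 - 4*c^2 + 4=-2*c^2 + 6*c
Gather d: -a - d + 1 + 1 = -a - d + 2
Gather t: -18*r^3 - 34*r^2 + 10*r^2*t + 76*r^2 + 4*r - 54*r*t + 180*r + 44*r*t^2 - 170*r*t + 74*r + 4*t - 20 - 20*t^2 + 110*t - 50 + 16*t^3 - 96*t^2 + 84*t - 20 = -18*r^3 + 42*r^2 + 258*r + 16*t^3 + t^2*(44*r - 116) + t*(10*r^2 - 224*r + 198) - 90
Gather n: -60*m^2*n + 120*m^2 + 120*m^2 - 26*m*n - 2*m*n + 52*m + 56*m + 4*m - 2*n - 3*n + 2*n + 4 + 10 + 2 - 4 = 240*m^2 + 112*m + n*(-60*m^2 - 28*m - 3) + 12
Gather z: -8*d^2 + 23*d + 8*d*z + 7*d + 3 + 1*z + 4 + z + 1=-8*d^2 + 30*d + z*(8*d + 2) + 8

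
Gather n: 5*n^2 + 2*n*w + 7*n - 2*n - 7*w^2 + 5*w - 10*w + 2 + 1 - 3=5*n^2 + n*(2*w + 5) - 7*w^2 - 5*w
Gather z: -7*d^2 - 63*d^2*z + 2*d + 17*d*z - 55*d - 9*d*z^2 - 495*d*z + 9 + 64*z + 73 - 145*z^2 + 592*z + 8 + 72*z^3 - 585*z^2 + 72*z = -7*d^2 - 53*d + 72*z^3 + z^2*(-9*d - 730) + z*(-63*d^2 - 478*d + 728) + 90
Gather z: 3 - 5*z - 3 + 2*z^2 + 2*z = 2*z^2 - 3*z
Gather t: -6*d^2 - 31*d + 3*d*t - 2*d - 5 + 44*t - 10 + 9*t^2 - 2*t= -6*d^2 - 33*d + 9*t^2 + t*(3*d + 42) - 15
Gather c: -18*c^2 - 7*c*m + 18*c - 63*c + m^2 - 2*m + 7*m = -18*c^2 + c*(-7*m - 45) + m^2 + 5*m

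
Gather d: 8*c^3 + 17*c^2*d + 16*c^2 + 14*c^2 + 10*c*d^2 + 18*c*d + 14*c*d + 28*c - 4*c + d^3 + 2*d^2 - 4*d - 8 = 8*c^3 + 30*c^2 + 24*c + d^3 + d^2*(10*c + 2) + d*(17*c^2 + 32*c - 4) - 8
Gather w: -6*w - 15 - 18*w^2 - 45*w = -18*w^2 - 51*w - 15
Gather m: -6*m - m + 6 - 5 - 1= -7*m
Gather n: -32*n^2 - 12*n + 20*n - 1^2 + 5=-32*n^2 + 8*n + 4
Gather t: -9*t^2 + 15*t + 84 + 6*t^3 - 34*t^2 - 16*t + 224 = 6*t^3 - 43*t^2 - t + 308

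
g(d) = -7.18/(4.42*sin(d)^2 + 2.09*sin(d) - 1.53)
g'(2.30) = -6.72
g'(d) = -7.18*(-8.84*sin(d)*cos(d) - 2.09*cos(d))/(4.42*sin(d)^2 + 2.09*sin(d) - 1.53)^2 = (63.4712*sin(d) + 15.0062)*cos(d)/(4.42*sin(d)^2 + 2.09*sin(d) - 1.53)^2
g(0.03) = 4.91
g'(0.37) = 918.98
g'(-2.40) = 24.01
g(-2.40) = 7.76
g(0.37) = 36.59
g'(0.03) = 7.89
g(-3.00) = 4.13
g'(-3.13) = -5.91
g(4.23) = -82.24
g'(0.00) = 6.41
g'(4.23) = 2508.78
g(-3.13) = 4.62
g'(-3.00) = -1.99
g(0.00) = 4.69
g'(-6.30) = 5.70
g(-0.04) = 4.47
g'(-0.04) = 4.83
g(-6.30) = 4.59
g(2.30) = -2.89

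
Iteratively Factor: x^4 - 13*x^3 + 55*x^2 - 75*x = (x - 5)*(x^3 - 8*x^2 + 15*x) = x*(x - 5)*(x^2 - 8*x + 15) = x*(x - 5)*(x - 3)*(x - 5)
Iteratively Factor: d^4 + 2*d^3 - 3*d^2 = (d + 3)*(d^3 - d^2) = d*(d + 3)*(d^2 - d) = d*(d - 1)*(d + 3)*(d)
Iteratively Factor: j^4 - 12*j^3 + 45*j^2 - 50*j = (j - 5)*(j^3 - 7*j^2 + 10*j) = j*(j - 5)*(j^2 - 7*j + 10) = j*(j - 5)^2*(j - 2)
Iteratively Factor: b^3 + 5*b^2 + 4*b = (b)*(b^2 + 5*b + 4) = b*(b + 4)*(b + 1)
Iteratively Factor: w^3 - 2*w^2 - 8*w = (w - 4)*(w^2 + 2*w) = (w - 4)*(w + 2)*(w)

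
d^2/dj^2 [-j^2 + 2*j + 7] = -2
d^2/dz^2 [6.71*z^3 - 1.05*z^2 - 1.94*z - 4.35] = 40.26*z - 2.1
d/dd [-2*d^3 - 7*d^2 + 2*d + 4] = -6*d^2 - 14*d + 2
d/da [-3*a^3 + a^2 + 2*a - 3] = -9*a^2 + 2*a + 2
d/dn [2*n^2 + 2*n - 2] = 4*n + 2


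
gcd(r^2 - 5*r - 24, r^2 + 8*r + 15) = r + 3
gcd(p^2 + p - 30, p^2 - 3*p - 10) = p - 5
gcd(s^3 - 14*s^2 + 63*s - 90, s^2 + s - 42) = s - 6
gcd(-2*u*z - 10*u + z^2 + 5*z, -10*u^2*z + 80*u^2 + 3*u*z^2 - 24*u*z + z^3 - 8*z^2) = -2*u + z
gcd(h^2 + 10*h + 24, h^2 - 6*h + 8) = 1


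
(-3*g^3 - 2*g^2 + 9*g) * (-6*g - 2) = 18*g^4 + 18*g^3 - 50*g^2 - 18*g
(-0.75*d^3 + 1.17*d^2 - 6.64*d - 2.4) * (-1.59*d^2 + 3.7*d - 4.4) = 1.1925*d^5 - 4.6353*d^4 + 18.1866*d^3 - 25.9*d^2 + 20.336*d + 10.56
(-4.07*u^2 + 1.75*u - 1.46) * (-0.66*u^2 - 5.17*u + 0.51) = 2.6862*u^4 + 19.8869*u^3 - 10.1596*u^2 + 8.4407*u - 0.7446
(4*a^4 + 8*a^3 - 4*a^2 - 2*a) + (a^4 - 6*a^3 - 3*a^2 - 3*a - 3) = 5*a^4 + 2*a^3 - 7*a^2 - 5*a - 3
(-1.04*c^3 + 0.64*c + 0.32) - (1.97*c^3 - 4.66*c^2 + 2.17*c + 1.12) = -3.01*c^3 + 4.66*c^2 - 1.53*c - 0.8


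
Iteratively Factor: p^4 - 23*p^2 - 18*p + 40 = (p + 2)*(p^3 - 2*p^2 - 19*p + 20) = (p + 2)*(p + 4)*(p^2 - 6*p + 5) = (p - 5)*(p + 2)*(p + 4)*(p - 1)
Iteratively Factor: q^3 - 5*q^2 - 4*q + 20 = (q + 2)*(q^2 - 7*q + 10) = (q - 5)*(q + 2)*(q - 2)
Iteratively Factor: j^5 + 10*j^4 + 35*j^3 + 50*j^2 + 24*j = (j + 4)*(j^4 + 6*j^3 + 11*j^2 + 6*j) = (j + 2)*(j + 4)*(j^3 + 4*j^2 + 3*j) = (j + 2)*(j + 3)*(j + 4)*(j^2 + j) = (j + 1)*(j + 2)*(j + 3)*(j + 4)*(j)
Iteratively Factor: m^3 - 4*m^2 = (m)*(m^2 - 4*m) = m^2*(m - 4)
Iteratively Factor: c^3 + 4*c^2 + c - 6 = (c + 3)*(c^2 + c - 2) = (c - 1)*(c + 3)*(c + 2)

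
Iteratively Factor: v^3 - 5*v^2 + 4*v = (v - 4)*(v^2 - v) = v*(v - 4)*(v - 1)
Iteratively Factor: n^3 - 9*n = (n + 3)*(n^2 - 3*n) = (n - 3)*(n + 3)*(n)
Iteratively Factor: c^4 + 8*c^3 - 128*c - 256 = (c + 4)*(c^3 + 4*c^2 - 16*c - 64) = (c + 4)^2*(c^2 - 16) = (c + 4)^3*(c - 4)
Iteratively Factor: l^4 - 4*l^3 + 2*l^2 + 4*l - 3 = (l - 3)*(l^3 - l^2 - l + 1) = (l - 3)*(l + 1)*(l^2 - 2*l + 1) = (l - 3)*(l - 1)*(l + 1)*(l - 1)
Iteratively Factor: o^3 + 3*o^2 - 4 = (o - 1)*(o^2 + 4*o + 4) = (o - 1)*(o + 2)*(o + 2)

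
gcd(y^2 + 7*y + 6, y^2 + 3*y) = 1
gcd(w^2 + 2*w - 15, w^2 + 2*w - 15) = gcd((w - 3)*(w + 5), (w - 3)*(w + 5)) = w^2 + 2*w - 15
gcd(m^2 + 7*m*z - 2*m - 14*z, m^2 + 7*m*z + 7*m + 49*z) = m + 7*z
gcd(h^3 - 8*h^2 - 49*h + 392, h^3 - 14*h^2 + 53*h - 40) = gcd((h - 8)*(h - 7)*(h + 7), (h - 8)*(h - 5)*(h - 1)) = h - 8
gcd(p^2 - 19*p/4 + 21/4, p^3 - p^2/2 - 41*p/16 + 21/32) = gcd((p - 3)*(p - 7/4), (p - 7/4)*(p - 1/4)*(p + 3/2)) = p - 7/4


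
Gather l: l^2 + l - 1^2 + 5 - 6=l^2 + l - 2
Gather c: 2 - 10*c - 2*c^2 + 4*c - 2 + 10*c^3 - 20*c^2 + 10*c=10*c^3 - 22*c^2 + 4*c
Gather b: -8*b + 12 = 12 - 8*b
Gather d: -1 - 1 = -2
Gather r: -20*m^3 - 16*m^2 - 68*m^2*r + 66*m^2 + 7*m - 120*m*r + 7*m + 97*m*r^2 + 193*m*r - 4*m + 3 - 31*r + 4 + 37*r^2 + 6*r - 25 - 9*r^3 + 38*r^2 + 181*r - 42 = -20*m^3 + 50*m^2 + 10*m - 9*r^3 + r^2*(97*m + 75) + r*(-68*m^2 + 73*m + 156) - 60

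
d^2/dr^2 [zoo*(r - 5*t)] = 0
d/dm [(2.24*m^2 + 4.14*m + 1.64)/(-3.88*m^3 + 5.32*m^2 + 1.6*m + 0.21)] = (8.6912*m^4 + 32.1264*m^3 + 0.648799999999998*m^2 - 16.5088*m - 1.7546)/(15.0544*m^6 - 41.2832*m^5 + 15.8864*m^4 + 15.3944*m^3 + 4.7944*m^2 + 0.672*m + 0.0441)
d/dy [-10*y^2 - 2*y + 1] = -20*y - 2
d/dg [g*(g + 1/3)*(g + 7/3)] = 3*g^2 + 16*g/3 + 7/9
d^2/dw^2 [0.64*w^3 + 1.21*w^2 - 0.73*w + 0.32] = 3.84*w + 2.42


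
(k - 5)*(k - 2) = k^2 - 7*k + 10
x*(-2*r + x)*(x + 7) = -2*r*x^2 - 14*r*x + x^3 + 7*x^2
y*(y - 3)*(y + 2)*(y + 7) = y^4 + 6*y^3 - 13*y^2 - 42*y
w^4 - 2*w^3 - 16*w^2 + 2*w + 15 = (w - 5)*(w - 1)*(w + 1)*(w + 3)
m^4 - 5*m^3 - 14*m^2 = m^2*(m - 7)*(m + 2)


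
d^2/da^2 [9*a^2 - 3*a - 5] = 18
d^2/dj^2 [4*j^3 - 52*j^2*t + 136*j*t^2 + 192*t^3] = 24*j - 104*t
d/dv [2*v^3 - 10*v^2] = 2*v*(3*v - 10)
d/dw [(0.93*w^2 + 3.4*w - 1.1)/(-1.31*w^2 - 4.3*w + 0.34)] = (0.455*w^2 - 2.2496*w - 3.574)/(1.7161*w^4 + 11.266*w^3 + 17.5992*w^2 - 2.924*w + 0.1156)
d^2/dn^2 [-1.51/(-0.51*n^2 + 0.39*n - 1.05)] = (-0.785502*n^2 + 0.600678*n + 1.51*(1.02*n - 0.39)*(2.04*n - 0.78) - 1.61721)/(0.51*n^2 - 0.39*n + 1.05)^3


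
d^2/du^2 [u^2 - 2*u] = 2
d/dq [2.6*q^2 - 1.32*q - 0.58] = 5.2*q - 1.32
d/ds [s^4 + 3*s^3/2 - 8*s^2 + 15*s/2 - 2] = 4*s^3 + 9*s^2/2 - 16*s + 15/2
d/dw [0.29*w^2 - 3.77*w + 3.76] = 0.58*w - 3.77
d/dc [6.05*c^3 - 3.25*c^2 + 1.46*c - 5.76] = 18.15*c^2 - 6.5*c + 1.46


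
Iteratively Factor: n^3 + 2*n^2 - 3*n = (n + 3)*(n^2 - n) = (n - 1)*(n + 3)*(n)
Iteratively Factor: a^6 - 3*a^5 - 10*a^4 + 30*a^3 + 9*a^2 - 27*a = (a - 3)*(a^5 - 10*a^3 + 9*a) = (a - 3)*(a - 1)*(a^4 + a^3 - 9*a^2 - 9*a) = (a - 3)^2*(a - 1)*(a^3 + 4*a^2 + 3*a) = (a - 3)^2*(a - 1)*(a + 1)*(a^2 + 3*a) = a*(a - 3)^2*(a - 1)*(a + 1)*(a + 3)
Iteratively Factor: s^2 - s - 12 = (s - 4)*(s + 3)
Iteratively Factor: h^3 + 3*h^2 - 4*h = (h)*(h^2 + 3*h - 4) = h*(h + 4)*(h - 1)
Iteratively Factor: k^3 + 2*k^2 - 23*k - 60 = (k - 5)*(k^2 + 7*k + 12) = (k - 5)*(k + 4)*(k + 3)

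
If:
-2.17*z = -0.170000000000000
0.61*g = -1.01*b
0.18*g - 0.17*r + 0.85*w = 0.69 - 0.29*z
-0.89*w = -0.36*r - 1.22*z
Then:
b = 1.44186224177973*w - 2.08751521593532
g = 3.45637765261421 - 2.38734567901235*w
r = 2.47222222222222*w - 0.265488991295443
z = 0.08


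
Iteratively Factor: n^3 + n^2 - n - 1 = (n + 1)*(n^2 - 1) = (n - 1)*(n + 1)*(n + 1)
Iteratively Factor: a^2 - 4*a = (a - 4)*(a)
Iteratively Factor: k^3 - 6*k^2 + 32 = (k - 4)*(k^2 - 2*k - 8) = (k - 4)*(k + 2)*(k - 4)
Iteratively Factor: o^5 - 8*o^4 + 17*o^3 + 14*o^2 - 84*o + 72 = (o - 3)*(o^4 - 5*o^3 + 2*o^2 + 20*o - 24) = (o - 3)*(o - 2)*(o^3 - 3*o^2 - 4*o + 12) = (o - 3)^2*(o - 2)*(o^2 - 4) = (o - 3)^2*(o - 2)*(o + 2)*(o - 2)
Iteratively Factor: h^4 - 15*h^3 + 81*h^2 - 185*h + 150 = (h - 5)*(h^3 - 10*h^2 + 31*h - 30) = (h - 5)^2*(h^2 - 5*h + 6) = (h - 5)^2*(h - 2)*(h - 3)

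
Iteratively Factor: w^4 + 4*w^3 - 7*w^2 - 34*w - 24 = (w + 2)*(w^3 + 2*w^2 - 11*w - 12) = (w - 3)*(w + 2)*(w^2 + 5*w + 4) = (w - 3)*(w + 1)*(w + 2)*(w + 4)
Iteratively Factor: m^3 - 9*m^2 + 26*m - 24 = (m - 2)*(m^2 - 7*m + 12) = (m - 4)*(m - 2)*(m - 3)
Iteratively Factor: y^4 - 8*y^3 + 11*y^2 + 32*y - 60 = (y - 2)*(y^3 - 6*y^2 - y + 30) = (y - 3)*(y - 2)*(y^2 - 3*y - 10) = (y - 3)*(y - 2)*(y + 2)*(y - 5)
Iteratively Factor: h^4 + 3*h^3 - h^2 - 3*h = (h + 3)*(h^3 - h) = (h + 1)*(h + 3)*(h^2 - h) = h*(h + 1)*(h + 3)*(h - 1)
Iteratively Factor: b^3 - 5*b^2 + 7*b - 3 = (b - 1)*(b^2 - 4*b + 3) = (b - 3)*(b - 1)*(b - 1)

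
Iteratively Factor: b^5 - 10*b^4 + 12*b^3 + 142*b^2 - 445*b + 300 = (b + 4)*(b^4 - 14*b^3 + 68*b^2 - 130*b + 75) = (b - 5)*(b + 4)*(b^3 - 9*b^2 + 23*b - 15) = (b - 5)*(b - 1)*(b + 4)*(b^2 - 8*b + 15) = (b - 5)^2*(b - 1)*(b + 4)*(b - 3)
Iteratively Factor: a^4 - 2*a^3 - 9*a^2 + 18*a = (a + 3)*(a^3 - 5*a^2 + 6*a) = a*(a + 3)*(a^2 - 5*a + 6) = a*(a - 2)*(a + 3)*(a - 3)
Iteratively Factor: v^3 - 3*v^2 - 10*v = (v - 5)*(v^2 + 2*v) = v*(v - 5)*(v + 2)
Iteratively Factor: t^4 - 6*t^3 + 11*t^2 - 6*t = (t - 2)*(t^3 - 4*t^2 + 3*t) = (t - 3)*(t - 2)*(t^2 - t) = t*(t - 3)*(t - 2)*(t - 1)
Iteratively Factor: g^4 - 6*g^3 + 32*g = (g + 2)*(g^3 - 8*g^2 + 16*g) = (g - 4)*(g + 2)*(g^2 - 4*g) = g*(g - 4)*(g + 2)*(g - 4)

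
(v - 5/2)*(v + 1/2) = v^2 - 2*v - 5/4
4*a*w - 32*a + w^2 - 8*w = (4*a + w)*(w - 8)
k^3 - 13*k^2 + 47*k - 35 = (k - 7)*(k - 5)*(k - 1)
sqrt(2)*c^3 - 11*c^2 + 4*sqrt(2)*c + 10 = (c - 5*sqrt(2))*(c - sqrt(2))*(sqrt(2)*c + 1)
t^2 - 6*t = t*(t - 6)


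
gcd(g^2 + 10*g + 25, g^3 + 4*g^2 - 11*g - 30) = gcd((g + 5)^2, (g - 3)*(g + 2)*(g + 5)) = g + 5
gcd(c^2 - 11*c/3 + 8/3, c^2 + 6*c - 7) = c - 1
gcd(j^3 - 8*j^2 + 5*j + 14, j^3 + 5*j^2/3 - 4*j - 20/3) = j - 2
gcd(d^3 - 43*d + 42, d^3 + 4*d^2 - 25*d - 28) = d + 7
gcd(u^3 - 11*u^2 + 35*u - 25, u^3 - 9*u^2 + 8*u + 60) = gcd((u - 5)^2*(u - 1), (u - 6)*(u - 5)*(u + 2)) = u - 5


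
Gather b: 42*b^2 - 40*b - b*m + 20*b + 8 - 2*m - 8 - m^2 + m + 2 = 42*b^2 + b*(-m - 20) - m^2 - m + 2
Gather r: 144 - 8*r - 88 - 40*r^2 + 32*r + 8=-40*r^2 + 24*r + 64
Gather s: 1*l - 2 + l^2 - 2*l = l^2 - l - 2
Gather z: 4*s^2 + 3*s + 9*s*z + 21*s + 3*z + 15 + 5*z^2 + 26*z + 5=4*s^2 + 24*s + 5*z^2 + z*(9*s + 29) + 20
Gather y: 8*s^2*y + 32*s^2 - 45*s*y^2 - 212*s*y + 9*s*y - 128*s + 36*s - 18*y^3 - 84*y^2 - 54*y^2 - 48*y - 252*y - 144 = 32*s^2 - 92*s - 18*y^3 + y^2*(-45*s - 138) + y*(8*s^2 - 203*s - 300) - 144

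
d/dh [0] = 0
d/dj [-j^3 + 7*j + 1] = 7 - 3*j^2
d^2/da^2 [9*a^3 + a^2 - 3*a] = 54*a + 2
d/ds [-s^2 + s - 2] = 1 - 2*s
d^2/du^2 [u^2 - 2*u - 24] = 2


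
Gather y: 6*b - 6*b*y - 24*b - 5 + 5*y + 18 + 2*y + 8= -18*b + y*(7 - 6*b) + 21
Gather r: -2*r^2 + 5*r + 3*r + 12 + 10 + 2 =-2*r^2 + 8*r + 24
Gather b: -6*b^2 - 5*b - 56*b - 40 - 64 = -6*b^2 - 61*b - 104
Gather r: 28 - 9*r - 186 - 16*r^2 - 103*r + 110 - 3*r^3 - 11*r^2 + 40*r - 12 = -3*r^3 - 27*r^2 - 72*r - 60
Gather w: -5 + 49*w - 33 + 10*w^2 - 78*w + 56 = 10*w^2 - 29*w + 18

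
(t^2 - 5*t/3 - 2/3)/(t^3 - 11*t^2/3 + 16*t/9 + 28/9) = 3*(3*t + 1)/(9*t^2 - 15*t - 14)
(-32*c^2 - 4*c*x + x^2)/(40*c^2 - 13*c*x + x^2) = (4*c + x)/(-5*c + x)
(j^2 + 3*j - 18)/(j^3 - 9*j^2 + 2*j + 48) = (j + 6)/(j^2 - 6*j - 16)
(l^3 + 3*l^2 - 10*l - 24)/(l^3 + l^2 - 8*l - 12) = (l + 4)/(l + 2)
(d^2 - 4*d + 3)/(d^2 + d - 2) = (d - 3)/(d + 2)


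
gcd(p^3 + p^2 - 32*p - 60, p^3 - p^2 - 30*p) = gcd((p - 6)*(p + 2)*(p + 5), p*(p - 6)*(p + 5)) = p^2 - p - 30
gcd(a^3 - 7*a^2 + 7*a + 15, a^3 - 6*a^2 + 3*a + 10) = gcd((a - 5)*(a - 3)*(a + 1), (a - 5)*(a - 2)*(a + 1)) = a^2 - 4*a - 5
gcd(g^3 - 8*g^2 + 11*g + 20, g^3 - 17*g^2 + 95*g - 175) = g - 5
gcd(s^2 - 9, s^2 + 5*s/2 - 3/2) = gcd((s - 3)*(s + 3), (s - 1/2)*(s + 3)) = s + 3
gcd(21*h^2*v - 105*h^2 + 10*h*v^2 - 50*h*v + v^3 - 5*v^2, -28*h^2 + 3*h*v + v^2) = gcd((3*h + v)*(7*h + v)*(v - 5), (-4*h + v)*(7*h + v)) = 7*h + v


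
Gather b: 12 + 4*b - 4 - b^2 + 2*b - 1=-b^2 + 6*b + 7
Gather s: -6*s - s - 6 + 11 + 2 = 7 - 7*s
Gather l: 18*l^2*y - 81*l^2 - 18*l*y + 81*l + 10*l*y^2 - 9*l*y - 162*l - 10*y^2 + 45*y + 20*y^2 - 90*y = l^2*(18*y - 81) + l*(10*y^2 - 27*y - 81) + 10*y^2 - 45*y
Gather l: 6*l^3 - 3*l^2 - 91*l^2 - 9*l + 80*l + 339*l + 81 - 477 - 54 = 6*l^3 - 94*l^2 + 410*l - 450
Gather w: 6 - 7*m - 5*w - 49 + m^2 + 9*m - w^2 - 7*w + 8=m^2 + 2*m - w^2 - 12*w - 35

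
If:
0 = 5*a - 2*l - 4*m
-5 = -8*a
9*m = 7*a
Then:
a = 5/8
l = 85/144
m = 35/72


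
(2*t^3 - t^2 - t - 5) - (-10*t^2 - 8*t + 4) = 2*t^3 + 9*t^2 + 7*t - 9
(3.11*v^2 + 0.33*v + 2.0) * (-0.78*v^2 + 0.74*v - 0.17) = -2.4258*v^4 + 2.044*v^3 - 1.8445*v^2 + 1.4239*v - 0.34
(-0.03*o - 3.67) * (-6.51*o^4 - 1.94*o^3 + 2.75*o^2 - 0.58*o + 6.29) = 0.1953*o^5 + 23.9499*o^4 + 7.0373*o^3 - 10.0751*o^2 + 1.9399*o - 23.0843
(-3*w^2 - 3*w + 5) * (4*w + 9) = -12*w^3 - 39*w^2 - 7*w + 45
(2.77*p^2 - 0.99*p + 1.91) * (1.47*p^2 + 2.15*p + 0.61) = 4.0719*p^4 + 4.5002*p^3 + 2.3689*p^2 + 3.5026*p + 1.1651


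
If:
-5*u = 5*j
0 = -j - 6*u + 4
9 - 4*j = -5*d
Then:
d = -61/25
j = -4/5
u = 4/5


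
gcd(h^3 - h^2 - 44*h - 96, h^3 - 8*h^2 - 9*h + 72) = h^2 - 5*h - 24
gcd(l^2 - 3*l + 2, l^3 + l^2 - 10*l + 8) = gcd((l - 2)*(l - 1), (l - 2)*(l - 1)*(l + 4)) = l^2 - 3*l + 2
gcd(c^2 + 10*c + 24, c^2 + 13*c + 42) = c + 6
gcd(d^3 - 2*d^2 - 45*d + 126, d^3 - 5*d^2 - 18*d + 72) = d^2 - 9*d + 18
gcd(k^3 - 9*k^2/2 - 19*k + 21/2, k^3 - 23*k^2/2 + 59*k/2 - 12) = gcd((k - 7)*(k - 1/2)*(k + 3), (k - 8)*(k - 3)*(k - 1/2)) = k - 1/2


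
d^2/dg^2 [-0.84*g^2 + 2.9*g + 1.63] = -1.68000000000000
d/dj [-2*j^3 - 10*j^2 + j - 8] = -6*j^2 - 20*j + 1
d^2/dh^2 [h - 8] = 0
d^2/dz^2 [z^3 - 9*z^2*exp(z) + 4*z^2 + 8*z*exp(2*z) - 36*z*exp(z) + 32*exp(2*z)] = -9*z^2*exp(z) + 32*z*exp(2*z) - 72*z*exp(z) + 6*z + 160*exp(2*z) - 90*exp(z) + 8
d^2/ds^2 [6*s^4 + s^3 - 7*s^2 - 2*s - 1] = 72*s^2 + 6*s - 14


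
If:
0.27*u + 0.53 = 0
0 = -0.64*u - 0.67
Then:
No Solution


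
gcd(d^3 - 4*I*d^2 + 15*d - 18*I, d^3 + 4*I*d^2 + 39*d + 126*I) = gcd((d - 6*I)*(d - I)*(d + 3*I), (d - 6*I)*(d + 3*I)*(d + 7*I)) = d^2 - 3*I*d + 18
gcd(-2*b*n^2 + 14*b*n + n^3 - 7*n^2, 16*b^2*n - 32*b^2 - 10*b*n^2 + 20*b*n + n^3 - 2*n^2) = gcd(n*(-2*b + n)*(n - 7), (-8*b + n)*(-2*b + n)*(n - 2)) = 2*b - n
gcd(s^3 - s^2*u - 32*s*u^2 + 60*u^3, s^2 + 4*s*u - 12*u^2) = s^2 + 4*s*u - 12*u^2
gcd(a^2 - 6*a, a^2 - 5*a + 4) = 1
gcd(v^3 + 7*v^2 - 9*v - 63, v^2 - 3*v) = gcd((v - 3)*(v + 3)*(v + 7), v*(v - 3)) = v - 3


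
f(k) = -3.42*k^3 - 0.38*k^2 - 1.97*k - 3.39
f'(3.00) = -96.59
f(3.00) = -105.06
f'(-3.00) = -92.03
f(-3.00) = 91.44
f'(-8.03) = -657.44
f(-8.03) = 1758.74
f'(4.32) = -196.73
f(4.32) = -294.72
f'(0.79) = -8.97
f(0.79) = -6.87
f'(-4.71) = -226.00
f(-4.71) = 354.80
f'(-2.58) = -68.30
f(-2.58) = 57.90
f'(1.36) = -21.98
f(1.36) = -15.37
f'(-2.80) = -80.28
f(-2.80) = 74.22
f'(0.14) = -2.28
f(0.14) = -3.68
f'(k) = -10.26*k^2 - 0.76*k - 1.97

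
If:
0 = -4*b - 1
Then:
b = -1/4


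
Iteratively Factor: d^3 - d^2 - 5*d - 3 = (d + 1)*(d^2 - 2*d - 3) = (d - 3)*(d + 1)*(d + 1)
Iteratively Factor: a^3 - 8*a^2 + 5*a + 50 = (a + 2)*(a^2 - 10*a + 25) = (a - 5)*(a + 2)*(a - 5)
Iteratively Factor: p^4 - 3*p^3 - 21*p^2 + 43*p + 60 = (p - 5)*(p^3 + 2*p^2 - 11*p - 12) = (p - 5)*(p - 3)*(p^2 + 5*p + 4) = (p - 5)*(p - 3)*(p + 4)*(p + 1)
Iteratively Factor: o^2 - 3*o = (o)*(o - 3)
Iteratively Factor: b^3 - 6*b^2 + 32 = (b + 2)*(b^2 - 8*b + 16) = (b - 4)*(b + 2)*(b - 4)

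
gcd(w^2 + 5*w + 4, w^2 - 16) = w + 4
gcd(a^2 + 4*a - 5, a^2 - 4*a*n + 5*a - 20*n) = a + 5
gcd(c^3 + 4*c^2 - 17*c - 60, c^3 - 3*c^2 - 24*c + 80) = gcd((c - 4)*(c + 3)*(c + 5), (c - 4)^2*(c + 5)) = c^2 + c - 20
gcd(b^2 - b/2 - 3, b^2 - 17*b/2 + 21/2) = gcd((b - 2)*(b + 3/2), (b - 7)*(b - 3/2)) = 1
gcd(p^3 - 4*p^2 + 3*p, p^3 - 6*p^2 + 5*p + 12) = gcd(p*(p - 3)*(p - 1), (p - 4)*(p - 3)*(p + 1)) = p - 3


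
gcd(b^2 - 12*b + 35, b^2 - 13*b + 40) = b - 5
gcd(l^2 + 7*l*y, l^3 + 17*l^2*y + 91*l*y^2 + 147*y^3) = l + 7*y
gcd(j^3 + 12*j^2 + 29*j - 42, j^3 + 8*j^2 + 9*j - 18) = j^2 + 5*j - 6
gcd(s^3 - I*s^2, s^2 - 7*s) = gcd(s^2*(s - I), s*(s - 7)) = s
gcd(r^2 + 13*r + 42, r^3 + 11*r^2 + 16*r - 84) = r^2 + 13*r + 42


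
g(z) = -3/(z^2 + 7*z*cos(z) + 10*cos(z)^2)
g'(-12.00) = 0.01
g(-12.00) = -0.04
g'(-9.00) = -0.00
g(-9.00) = -0.02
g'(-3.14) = -0.02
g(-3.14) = -0.07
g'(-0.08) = 0.28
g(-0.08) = -0.32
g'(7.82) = -0.03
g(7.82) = -0.05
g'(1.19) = -0.83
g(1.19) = -0.51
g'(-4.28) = 0.07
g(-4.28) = -0.09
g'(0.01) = 0.20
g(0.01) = -0.30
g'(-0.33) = 0.72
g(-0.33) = -0.44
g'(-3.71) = 0.02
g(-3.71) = -0.07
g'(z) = -3*(7*z*sin(z) - 2*z + 20*sin(z)*cos(z) - 7*cos(z))/(z^2 + 7*z*cos(z) + 10*cos(z)^2)^2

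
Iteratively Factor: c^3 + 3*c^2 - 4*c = (c + 4)*(c^2 - c) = c*(c + 4)*(c - 1)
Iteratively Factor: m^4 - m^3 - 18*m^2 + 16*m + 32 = (m - 2)*(m^3 + m^2 - 16*m - 16) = (m - 4)*(m - 2)*(m^2 + 5*m + 4) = (m - 4)*(m - 2)*(m + 1)*(m + 4)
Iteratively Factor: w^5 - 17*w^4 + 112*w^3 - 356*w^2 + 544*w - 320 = (w - 2)*(w^4 - 15*w^3 + 82*w^2 - 192*w + 160) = (w - 5)*(w - 2)*(w^3 - 10*w^2 + 32*w - 32) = (w - 5)*(w - 4)*(w - 2)*(w^2 - 6*w + 8) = (w - 5)*(w - 4)*(w - 2)^2*(w - 4)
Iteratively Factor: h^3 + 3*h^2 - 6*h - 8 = (h + 4)*(h^2 - h - 2) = (h - 2)*(h + 4)*(h + 1)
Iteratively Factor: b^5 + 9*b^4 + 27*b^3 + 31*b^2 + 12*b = (b + 4)*(b^4 + 5*b^3 + 7*b^2 + 3*b) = (b + 3)*(b + 4)*(b^3 + 2*b^2 + b) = b*(b + 3)*(b + 4)*(b^2 + 2*b + 1) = b*(b + 1)*(b + 3)*(b + 4)*(b + 1)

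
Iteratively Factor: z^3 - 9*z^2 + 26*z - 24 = (z - 3)*(z^2 - 6*z + 8) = (z - 4)*(z - 3)*(z - 2)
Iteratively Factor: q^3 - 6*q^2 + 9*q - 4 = (q - 1)*(q^2 - 5*q + 4) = (q - 1)^2*(q - 4)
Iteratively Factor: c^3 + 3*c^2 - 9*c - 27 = (c + 3)*(c^2 - 9) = (c - 3)*(c + 3)*(c + 3)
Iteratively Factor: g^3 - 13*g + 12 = (g + 4)*(g^2 - 4*g + 3) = (g - 3)*(g + 4)*(g - 1)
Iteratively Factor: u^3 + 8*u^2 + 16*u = (u + 4)*(u^2 + 4*u) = u*(u + 4)*(u + 4)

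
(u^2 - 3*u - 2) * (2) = 2*u^2 - 6*u - 4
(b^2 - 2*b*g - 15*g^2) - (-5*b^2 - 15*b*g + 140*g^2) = 6*b^2 + 13*b*g - 155*g^2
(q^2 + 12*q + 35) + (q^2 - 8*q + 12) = 2*q^2 + 4*q + 47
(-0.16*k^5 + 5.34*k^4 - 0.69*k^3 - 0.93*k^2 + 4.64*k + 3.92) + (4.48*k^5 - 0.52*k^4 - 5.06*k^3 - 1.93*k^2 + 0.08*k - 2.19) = 4.32*k^5 + 4.82*k^4 - 5.75*k^3 - 2.86*k^2 + 4.72*k + 1.73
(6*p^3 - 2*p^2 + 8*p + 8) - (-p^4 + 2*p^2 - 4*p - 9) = p^4 + 6*p^3 - 4*p^2 + 12*p + 17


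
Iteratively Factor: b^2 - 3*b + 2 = (b - 2)*(b - 1)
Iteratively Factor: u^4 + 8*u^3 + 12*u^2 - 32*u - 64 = (u + 2)*(u^3 + 6*u^2 - 32) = (u - 2)*(u + 2)*(u^2 + 8*u + 16) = (u - 2)*(u + 2)*(u + 4)*(u + 4)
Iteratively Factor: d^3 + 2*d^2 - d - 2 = (d + 1)*(d^2 + d - 2) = (d + 1)*(d + 2)*(d - 1)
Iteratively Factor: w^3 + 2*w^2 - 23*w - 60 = (w - 5)*(w^2 + 7*w + 12) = (w - 5)*(w + 4)*(w + 3)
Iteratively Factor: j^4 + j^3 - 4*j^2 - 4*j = (j - 2)*(j^3 + 3*j^2 + 2*j) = (j - 2)*(j + 2)*(j^2 + j) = (j - 2)*(j + 1)*(j + 2)*(j)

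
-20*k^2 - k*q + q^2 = (-5*k + q)*(4*k + q)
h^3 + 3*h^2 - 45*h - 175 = (h - 7)*(h + 5)^2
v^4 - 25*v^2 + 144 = (v - 4)*(v - 3)*(v + 3)*(v + 4)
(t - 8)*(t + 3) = t^2 - 5*t - 24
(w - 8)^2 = w^2 - 16*w + 64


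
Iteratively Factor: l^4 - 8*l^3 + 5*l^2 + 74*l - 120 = (l - 2)*(l^3 - 6*l^2 - 7*l + 60) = (l - 5)*(l - 2)*(l^2 - l - 12) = (l - 5)*(l - 2)*(l + 3)*(l - 4)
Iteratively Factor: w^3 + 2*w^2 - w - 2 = (w + 1)*(w^2 + w - 2) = (w - 1)*(w + 1)*(w + 2)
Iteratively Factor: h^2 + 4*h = (h + 4)*(h)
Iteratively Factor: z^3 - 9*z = (z - 3)*(z^2 + 3*z) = (z - 3)*(z + 3)*(z)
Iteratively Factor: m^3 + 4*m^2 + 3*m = (m + 1)*(m^2 + 3*m) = m*(m + 1)*(m + 3)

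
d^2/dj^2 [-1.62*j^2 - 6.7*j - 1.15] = -3.24000000000000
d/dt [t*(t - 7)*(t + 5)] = 3*t^2 - 4*t - 35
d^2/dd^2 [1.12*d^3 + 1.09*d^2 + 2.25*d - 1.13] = 6.72*d + 2.18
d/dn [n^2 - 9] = 2*n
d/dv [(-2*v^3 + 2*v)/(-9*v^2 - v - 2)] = 2*(9*v^4 + 2*v^3 + 15*v^2 - 2)/(81*v^4 + 18*v^3 + 37*v^2 + 4*v + 4)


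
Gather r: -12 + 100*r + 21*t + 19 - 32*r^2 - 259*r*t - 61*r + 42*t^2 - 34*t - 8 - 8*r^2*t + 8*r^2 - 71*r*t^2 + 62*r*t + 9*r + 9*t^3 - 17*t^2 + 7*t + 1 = r^2*(-8*t - 24) + r*(-71*t^2 - 197*t + 48) + 9*t^3 + 25*t^2 - 6*t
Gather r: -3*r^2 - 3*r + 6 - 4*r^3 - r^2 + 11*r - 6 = -4*r^3 - 4*r^2 + 8*r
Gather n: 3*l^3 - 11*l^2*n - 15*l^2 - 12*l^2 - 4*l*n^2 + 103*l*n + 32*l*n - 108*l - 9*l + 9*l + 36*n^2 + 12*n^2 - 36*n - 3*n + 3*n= 3*l^3 - 27*l^2 - 108*l + n^2*(48 - 4*l) + n*(-11*l^2 + 135*l - 36)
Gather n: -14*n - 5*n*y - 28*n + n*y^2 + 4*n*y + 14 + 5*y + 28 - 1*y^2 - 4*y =n*(y^2 - y - 42) - y^2 + y + 42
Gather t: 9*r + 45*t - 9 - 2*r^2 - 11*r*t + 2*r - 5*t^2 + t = -2*r^2 + 11*r - 5*t^2 + t*(46 - 11*r) - 9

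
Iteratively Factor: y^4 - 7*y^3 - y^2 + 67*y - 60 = (y + 3)*(y^3 - 10*y^2 + 29*y - 20) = (y - 4)*(y + 3)*(y^2 - 6*y + 5) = (y - 4)*(y - 1)*(y + 3)*(y - 5)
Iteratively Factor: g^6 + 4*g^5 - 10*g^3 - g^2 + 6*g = (g + 2)*(g^5 + 2*g^4 - 4*g^3 - 2*g^2 + 3*g) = (g + 2)*(g + 3)*(g^4 - g^3 - g^2 + g) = g*(g + 2)*(g + 3)*(g^3 - g^2 - g + 1) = g*(g - 1)*(g + 2)*(g + 3)*(g^2 - 1) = g*(g - 1)*(g + 1)*(g + 2)*(g + 3)*(g - 1)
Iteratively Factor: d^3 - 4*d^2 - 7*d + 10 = (d - 1)*(d^2 - 3*d - 10) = (d - 5)*(d - 1)*(d + 2)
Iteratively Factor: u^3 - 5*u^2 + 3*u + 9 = (u - 3)*(u^2 - 2*u - 3) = (u - 3)^2*(u + 1)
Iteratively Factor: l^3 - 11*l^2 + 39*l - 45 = (l - 3)*(l^2 - 8*l + 15) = (l - 5)*(l - 3)*(l - 3)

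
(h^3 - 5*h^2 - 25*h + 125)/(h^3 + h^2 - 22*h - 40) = (h^2 - 25)/(h^2 + 6*h + 8)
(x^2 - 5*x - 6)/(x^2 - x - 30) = (x + 1)/(x + 5)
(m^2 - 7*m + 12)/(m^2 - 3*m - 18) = (-m^2 + 7*m - 12)/(-m^2 + 3*m + 18)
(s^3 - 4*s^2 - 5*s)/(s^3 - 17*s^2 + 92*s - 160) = s*(s + 1)/(s^2 - 12*s + 32)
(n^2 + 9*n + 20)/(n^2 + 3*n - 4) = (n + 5)/(n - 1)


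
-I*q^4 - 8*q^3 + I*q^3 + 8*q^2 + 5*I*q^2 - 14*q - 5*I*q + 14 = (q - 7*I)*(q - 2*I)*(q + I)*(-I*q + I)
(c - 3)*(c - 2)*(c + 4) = c^3 - c^2 - 14*c + 24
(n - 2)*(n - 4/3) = n^2 - 10*n/3 + 8/3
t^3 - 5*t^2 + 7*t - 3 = (t - 3)*(t - 1)^2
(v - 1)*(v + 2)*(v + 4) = v^3 + 5*v^2 + 2*v - 8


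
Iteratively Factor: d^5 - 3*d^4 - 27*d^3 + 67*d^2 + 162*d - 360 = (d - 5)*(d^4 + 2*d^3 - 17*d^2 - 18*d + 72) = (d - 5)*(d + 3)*(d^3 - d^2 - 14*d + 24) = (d - 5)*(d - 2)*(d + 3)*(d^2 + d - 12) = (d - 5)*(d - 3)*(d - 2)*(d + 3)*(d + 4)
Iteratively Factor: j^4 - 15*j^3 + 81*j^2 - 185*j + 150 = (j - 2)*(j^3 - 13*j^2 + 55*j - 75) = (j - 5)*(j - 2)*(j^2 - 8*j + 15) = (j - 5)^2*(j - 2)*(j - 3)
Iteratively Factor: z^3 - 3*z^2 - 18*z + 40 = (z - 5)*(z^2 + 2*z - 8) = (z - 5)*(z - 2)*(z + 4)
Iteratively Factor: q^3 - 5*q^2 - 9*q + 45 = (q - 3)*(q^2 - 2*q - 15) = (q - 5)*(q - 3)*(q + 3)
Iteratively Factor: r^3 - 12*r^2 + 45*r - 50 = (r - 2)*(r^2 - 10*r + 25) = (r - 5)*(r - 2)*(r - 5)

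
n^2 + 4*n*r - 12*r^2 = (n - 2*r)*(n + 6*r)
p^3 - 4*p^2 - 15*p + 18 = (p - 6)*(p - 1)*(p + 3)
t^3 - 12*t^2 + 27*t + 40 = (t - 8)*(t - 5)*(t + 1)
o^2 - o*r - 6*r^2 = (o - 3*r)*(o + 2*r)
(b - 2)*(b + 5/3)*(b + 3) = b^3 + 8*b^2/3 - 13*b/3 - 10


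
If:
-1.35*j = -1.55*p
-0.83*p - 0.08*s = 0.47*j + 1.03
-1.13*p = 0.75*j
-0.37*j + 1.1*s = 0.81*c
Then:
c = -17.48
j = 0.00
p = 0.00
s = -12.88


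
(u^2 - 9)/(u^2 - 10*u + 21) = (u + 3)/(u - 7)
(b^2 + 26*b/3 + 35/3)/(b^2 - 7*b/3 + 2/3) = (3*b^2 + 26*b + 35)/(3*b^2 - 7*b + 2)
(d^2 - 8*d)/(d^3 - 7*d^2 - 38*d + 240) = d/(d^2 + d - 30)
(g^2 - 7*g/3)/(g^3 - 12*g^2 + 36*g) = (g - 7/3)/(g^2 - 12*g + 36)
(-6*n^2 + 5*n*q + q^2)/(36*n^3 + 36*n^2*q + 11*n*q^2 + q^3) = (-n + q)/(6*n^2 + 5*n*q + q^2)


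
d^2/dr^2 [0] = 0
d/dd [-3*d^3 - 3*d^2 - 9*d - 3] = -9*d^2 - 6*d - 9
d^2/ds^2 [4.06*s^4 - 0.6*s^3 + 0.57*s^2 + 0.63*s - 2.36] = 48.72*s^2 - 3.6*s + 1.14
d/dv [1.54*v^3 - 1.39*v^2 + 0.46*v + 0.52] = 4.62*v^2 - 2.78*v + 0.46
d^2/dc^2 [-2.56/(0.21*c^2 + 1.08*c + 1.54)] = (0.225792*c^2 + 1.161216*c - 2.56*(0.42*c + 1.08)*(0.84*c + 2.16) + 1.655808)/(0.21*c^2 + 1.08*c + 1.54)^3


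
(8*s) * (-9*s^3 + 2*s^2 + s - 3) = -72*s^4 + 16*s^3 + 8*s^2 - 24*s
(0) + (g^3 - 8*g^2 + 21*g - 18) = g^3 - 8*g^2 + 21*g - 18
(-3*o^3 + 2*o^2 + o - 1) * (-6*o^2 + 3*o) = 18*o^5 - 21*o^4 + 9*o^2 - 3*o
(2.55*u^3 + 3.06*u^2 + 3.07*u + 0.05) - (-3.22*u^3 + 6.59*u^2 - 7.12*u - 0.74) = 5.77*u^3 - 3.53*u^2 + 10.19*u + 0.79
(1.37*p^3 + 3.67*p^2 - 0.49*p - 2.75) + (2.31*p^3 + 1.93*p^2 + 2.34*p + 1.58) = 3.68*p^3 + 5.6*p^2 + 1.85*p - 1.17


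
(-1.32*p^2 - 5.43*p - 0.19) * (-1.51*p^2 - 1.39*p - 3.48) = 1.9932*p^4 + 10.0341*p^3 + 12.4282*p^2 + 19.1605*p + 0.6612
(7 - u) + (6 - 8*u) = 13 - 9*u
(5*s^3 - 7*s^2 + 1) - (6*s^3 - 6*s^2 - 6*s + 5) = -s^3 - s^2 + 6*s - 4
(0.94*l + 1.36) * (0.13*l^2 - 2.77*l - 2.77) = 0.1222*l^3 - 2.427*l^2 - 6.371*l - 3.7672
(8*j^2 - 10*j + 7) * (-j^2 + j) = -8*j^4 + 18*j^3 - 17*j^2 + 7*j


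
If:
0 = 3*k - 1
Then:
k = 1/3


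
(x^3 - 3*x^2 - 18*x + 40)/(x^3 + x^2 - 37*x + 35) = (x^2 + 2*x - 8)/(x^2 + 6*x - 7)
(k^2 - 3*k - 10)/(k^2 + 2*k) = (k - 5)/k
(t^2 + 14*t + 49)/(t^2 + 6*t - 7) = (t + 7)/(t - 1)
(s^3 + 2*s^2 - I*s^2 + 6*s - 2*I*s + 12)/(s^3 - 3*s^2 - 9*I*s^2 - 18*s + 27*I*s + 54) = (s^2 + s*(2 + 2*I) + 4*I)/(s^2 + s*(-3 - 6*I) + 18*I)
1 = 1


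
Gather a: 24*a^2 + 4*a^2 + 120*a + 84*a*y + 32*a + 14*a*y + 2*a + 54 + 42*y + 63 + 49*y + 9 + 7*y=28*a^2 + a*(98*y + 154) + 98*y + 126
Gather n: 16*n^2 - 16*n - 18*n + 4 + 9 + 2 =16*n^2 - 34*n + 15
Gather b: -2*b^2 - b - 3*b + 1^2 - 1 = -2*b^2 - 4*b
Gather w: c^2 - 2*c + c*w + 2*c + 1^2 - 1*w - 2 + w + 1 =c^2 + c*w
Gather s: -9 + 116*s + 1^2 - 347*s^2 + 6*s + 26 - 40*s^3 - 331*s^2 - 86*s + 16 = -40*s^3 - 678*s^2 + 36*s + 34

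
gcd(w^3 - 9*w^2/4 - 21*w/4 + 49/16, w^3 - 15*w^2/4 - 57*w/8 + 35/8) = w^2 + 5*w/4 - 7/8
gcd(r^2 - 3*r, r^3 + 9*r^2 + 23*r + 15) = 1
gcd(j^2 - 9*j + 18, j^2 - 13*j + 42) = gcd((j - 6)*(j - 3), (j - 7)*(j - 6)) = j - 6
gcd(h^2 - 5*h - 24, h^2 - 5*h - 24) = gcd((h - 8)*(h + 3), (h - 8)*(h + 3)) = h^2 - 5*h - 24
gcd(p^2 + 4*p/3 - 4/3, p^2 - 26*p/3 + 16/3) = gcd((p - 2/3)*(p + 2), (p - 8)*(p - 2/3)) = p - 2/3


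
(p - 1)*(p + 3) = p^2 + 2*p - 3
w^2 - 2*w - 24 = (w - 6)*(w + 4)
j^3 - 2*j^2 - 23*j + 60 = (j - 4)*(j - 3)*(j + 5)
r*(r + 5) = r^2 + 5*r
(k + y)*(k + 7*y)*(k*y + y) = k^3*y + 8*k^2*y^2 + k^2*y + 7*k*y^3 + 8*k*y^2 + 7*y^3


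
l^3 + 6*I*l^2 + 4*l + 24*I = (l - 2*I)*(l + 2*I)*(l + 6*I)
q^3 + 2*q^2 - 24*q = q*(q - 4)*(q + 6)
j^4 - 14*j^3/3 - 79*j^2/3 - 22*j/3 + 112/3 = (j - 8)*(j - 1)*(j + 2)*(j + 7/3)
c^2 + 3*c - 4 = (c - 1)*(c + 4)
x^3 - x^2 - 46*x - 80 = (x - 8)*(x + 2)*(x + 5)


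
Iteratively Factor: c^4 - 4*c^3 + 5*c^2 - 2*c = (c - 1)*(c^3 - 3*c^2 + 2*c) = c*(c - 1)*(c^2 - 3*c + 2) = c*(c - 2)*(c - 1)*(c - 1)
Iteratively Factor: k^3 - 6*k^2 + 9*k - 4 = (k - 1)*(k^2 - 5*k + 4) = (k - 1)^2*(k - 4)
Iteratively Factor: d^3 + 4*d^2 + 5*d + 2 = (d + 1)*(d^2 + 3*d + 2) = (d + 1)^2*(d + 2)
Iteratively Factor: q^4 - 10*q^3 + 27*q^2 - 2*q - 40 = (q - 5)*(q^3 - 5*q^2 + 2*q + 8) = (q - 5)*(q - 2)*(q^2 - 3*q - 4) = (q - 5)*(q - 4)*(q - 2)*(q + 1)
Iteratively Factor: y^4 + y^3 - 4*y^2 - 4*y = (y)*(y^3 + y^2 - 4*y - 4) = y*(y + 1)*(y^2 - 4) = y*(y + 1)*(y + 2)*(y - 2)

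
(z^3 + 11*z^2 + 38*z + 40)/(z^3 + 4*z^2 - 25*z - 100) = (z + 2)/(z - 5)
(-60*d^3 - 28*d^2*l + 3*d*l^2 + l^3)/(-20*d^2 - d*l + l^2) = (12*d^2 + 8*d*l + l^2)/(4*d + l)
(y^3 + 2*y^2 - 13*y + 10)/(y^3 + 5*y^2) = 1 - 3/y + 2/y^2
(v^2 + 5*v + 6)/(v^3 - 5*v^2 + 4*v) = (v^2 + 5*v + 6)/(v*(v^2 - 5*v + 4))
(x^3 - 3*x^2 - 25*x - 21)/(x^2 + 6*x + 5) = (x^2 - 4*x - 21)/(x + 5)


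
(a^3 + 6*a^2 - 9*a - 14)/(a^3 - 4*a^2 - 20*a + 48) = (a^2 + 8*a + 7)/(a^2 - 2*a - 24)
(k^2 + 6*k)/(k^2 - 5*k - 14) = k*(k + 6)/(k^2 - 5*k - 14)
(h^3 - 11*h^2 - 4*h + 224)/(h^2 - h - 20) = (h^2 - 15*h + 56)/(h - 5)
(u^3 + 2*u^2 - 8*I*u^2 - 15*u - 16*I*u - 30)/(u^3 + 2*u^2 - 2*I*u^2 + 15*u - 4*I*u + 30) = (u - 3*I)/(u + 3*I)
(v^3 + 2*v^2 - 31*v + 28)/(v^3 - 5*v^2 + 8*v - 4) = (v^2 + 3*v - 28)/(v^2 - 4*v + 4)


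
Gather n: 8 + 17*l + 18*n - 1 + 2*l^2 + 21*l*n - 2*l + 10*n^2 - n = 2*l^2 + 15*l + 10*n^2 + n*(21*l + 17) + 7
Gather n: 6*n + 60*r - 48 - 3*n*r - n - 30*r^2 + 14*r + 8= n*(5 - 3*r) - 30*r^2 + 74*r - 40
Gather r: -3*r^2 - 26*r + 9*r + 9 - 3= -3*r^2 - 17*r + 6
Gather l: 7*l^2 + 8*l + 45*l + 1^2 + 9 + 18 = 7*l^2 + 53*l + 28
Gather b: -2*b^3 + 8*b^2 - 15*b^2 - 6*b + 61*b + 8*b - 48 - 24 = -2*b^3 - 7*b^2 + 63*b - 72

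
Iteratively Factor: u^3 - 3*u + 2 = (u - 1)*(u^2 + u - 2) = (u - 1)*(u + 2)*(u - 1)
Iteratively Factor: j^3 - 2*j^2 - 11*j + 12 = (j + 3)*(j^2 - 5*j + 4) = (j - 1)*(j + 3)*(j - 4)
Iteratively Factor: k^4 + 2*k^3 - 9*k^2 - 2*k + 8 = (k - 1)*(k^3 + 3*k^2 - 6*k - 8) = (k - 1)*(k + 1)*(k^2 + 2*k - 8) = (k - 1)*(k + 1)*(k + 4)*(k - 2)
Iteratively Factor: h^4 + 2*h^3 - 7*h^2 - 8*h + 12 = (h - 2)*(h^3 + 4*h^2 + h - 6) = (h - 2)*(h + 3)*(h^2 + h - 2) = (h - 2)*(h - 1)*(h + 3)*(h + 2)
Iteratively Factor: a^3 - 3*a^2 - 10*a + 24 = (a - 4)*(a^2 + a - 6) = (a - 4)*(a + 3)*(a - 2)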